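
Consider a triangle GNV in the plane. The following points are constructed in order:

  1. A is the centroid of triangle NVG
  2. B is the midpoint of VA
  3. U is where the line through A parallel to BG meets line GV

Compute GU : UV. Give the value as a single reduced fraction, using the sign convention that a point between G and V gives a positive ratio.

Set G = (0, 0), N = (1, 0), V = (0, 1); any affine frame gives the same invariant.
1. A is the centroid of triangle NVG ⇒ A = (1/3, 1/3)
2. B is the midpoint of VA ⇒ B = (1/6, 2/3)
3. U is where the line through A parallel to BG meets line GV ⇒ U = (0, -1)
U = G + t·(V−G) with t = -1, so GU:UV = t:(1−t) = -1:2

GU:UV = -1/2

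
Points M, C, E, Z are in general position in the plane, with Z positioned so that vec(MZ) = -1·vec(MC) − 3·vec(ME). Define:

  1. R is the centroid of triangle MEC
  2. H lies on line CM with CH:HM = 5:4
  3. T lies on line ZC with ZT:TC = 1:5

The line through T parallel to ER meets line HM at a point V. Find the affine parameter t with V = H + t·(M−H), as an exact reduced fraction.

t = 85/16

Set M = (0, 0), C = (1, 0), E = (0, 1), Z = (-1, -3); any affine frame gives the same invariant.
1. R is the centroid of triangle MEC ⇒ R = (1/3, 1/3)
2. H lies on line CM with CH:HM = 5:4 ⇒ H = (4/9, 0)
3. T lies on line ZC with ZT:TC = 1:5 ⇒ T = (-2/3, -5/2)
through T parallel to ER: direction (1/3, -2/3); meets HM at V = (-23/12, 0)
V = H + t·(M−H) with t = 85/16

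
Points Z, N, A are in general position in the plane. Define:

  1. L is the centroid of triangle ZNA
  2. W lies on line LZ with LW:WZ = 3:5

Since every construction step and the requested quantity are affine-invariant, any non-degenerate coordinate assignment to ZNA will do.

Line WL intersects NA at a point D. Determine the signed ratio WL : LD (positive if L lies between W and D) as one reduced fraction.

WL:LD = 3/4

Assign Z = (0, 0), N = (1, 0), A = (0, 1) — the answer is frame-independent, so this choice is without loss of generality.
1. L is the centroid of triangle ZNA ⇒ L = (1/3, 1/3)
2. W lies on line LZ with LW:WZ = 3:5 ⇒ W = (5/24, 5/24)
line WL meets NA at D = (1/2, 1/2)
L = W + t·(D−W) with t = 3/7, so WL:LD = 3/7:4/7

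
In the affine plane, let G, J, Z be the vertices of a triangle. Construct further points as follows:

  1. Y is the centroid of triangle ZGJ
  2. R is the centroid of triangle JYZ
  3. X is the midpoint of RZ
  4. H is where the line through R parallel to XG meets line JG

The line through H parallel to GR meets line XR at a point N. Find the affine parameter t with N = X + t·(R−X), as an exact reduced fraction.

t = 21/13

Choose coordinates G = (0, 0), J = (1, 0), Z = (0, 1).
1. Y is the centroid of triangle ZGJ ⇒ Y = (1/3, 1/3)
2. R is the centroid of triangle JYZ ⇒ R = (4/9, 4/9)
3. X is the midpoint of RZ ⇒ X = (2/9, 13/18)
4. H is where the line through R parallel to XG meets line JG ⇒ H = (4/13, 0)
through H parallel to GR: direction (4/9, 4/9); meets XR at N = (68/117, 32/117)
N = X + t·(R−X) with t = 21/13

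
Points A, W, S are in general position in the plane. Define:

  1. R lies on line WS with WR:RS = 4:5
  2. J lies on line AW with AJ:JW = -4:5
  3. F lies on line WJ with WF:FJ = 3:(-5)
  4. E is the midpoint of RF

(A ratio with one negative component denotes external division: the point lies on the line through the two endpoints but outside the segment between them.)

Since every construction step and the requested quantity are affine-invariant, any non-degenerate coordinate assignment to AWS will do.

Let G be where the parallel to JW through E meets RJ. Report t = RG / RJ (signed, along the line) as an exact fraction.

Assign A = (0, 0), W = (1, 0), S = (0, 1) — the answer is frame-independent, so this choice is without loss of generality.
1. R lies on line WS with WR:RS = 4:5 ⇒ R = (5/9, 4/9)
2. J lies on line AW with AJ:JW = -4:5 ⇒ J = (-4, 0)
3. F lies on line WJ with WF:FJ = 3:(-5) ⇒ F = (17/2, 0)
4. E is the midpoint of RF ⇒ E = (163/36, 2/9)
through E parallel to JW: direction (5, 0); meets RJ at G = (-31/18, 2/9)
G = R + t·(J−R) with t = 1/2

t = 1/2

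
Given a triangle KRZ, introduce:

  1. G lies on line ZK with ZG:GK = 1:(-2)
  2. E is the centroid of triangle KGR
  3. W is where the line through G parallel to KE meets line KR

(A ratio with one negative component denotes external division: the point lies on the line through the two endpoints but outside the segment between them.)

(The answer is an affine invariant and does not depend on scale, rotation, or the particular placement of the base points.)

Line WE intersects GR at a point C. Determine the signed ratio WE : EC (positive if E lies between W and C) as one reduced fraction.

Set K = (0, 0), R = (1, 0), Z = (0, 1); any affine frame gives the same invariant.
1. G lies on line ZK with ZG:GK = 1:(-2) ⇒ G = (0, 2)
2. E is the centroid of triangle KGR ⇒ E = (1/3, 2/3)
3. W is where the line through G parallel to KE meets line KR ⇒ W = (-1, 0)
line WE meets GR at C = (3/5, 4/5)
E = W + t·(C−W) with t = 5/6, so WE:EC = 5/6:1/6

WE:EC = 5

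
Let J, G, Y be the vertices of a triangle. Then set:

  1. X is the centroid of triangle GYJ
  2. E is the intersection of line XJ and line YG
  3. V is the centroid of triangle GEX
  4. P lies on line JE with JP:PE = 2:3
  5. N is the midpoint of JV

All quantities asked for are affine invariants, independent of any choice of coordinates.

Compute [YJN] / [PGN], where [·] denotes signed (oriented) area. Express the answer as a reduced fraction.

[YJN]:[PGN] = -11

Set J = (0, 0), G = (1, 0), Y = (0, 1); any affine frame gives the same invariant.
1. X is the centroid of triangle GYJ ⇒ X = (1/3, 1/3)
2. E is the intersection of line XJ and line YG ⇒ E = (1/2, 1/2)
3. V is the centroid of triangle GEX ⇒ V = (11/18, 5/18)
4. P lies on line JE with JP:PE = 2:3 ⇒ P = (1/5, 1/5)
5. N is the midpoint of JV ⇒ N = (11/36, 5/36)
2·[YJN] = 11/36, 2·[PGN] = -1/36
[YJN]:[PGN] = 11/36:-1/36 = -11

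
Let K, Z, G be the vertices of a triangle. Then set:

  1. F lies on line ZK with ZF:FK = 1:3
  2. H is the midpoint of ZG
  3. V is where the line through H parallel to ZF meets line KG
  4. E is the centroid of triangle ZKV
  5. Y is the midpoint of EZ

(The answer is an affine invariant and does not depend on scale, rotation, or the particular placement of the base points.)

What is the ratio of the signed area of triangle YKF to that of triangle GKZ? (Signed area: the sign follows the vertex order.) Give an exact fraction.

Assign K = (0, 0), Z = (1, 0), G = (0, 1) — the answer is frame-independent, so this choice is without loss of generality.
1. F lies on line ZK with ZF:FK = 1:3 ⇒ F = (3/4, 0)
2. H is the midpoint of ZG ⇒ H = (1/2, 1/2)
3. V is where the line through H parallel to ZF meets line KG ⇒ V = (0, 1/2)
4. E is the centroid of triangle ZKV ⇒ E = (1/3, 1/6)
5. Y is the midpoint of EZ ⇒ Y = (2/3, 1/12)
2·[YKF] = 1/16, 2·[GKZ] = 1
[YKF]:[GKZ] = 1/16:1 = 1/16

[YKF]:[GKZ] = 1/16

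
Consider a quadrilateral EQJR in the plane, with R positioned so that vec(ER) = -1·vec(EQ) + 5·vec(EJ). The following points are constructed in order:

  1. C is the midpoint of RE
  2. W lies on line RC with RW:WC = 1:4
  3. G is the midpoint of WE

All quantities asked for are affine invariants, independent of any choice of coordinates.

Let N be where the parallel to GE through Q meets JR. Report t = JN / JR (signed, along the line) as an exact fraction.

Work in coordinates with E = (0, 0), Q = (1, 0), J = (0, 1), R = (-1, 5).
1. C is the midpoint of RE ⇒ C = (-1/2, 5/2)
2. W lies on line RC with RW:WC = 1:4 ⇒ W = (-9/10, 9/2)
3. G is the midpoint of WE ⇒ G = (-9/20, 9/4)
through Q parallel to GE: direction (9/20, -9/4); meets JR at N = (4, -15)
N = J + t·(R−J) with t = -4

t = -4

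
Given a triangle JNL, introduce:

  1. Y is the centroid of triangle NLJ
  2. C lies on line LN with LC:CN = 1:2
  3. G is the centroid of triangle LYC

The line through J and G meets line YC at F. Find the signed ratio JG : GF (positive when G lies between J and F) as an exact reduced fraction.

JG:GF = 2

Work in coordinates with J = (0, 0), N = (1, 0), L = (0, 1).
1. Y is the centroid of triangle NLJ ⇒ Y = (1/3, 1/3)
2. C lies on line LN with LC:CN = 1:2 ⇒ C = (1/3, 2/3)
3. G is the centroid of triangle LYC ⇒ G = (2/9, 2/3)
line JG meets YC at F = (1/3, 1)
G = J + t·(F−J) with t = 2/3, so JG:GF = 2/3:1/3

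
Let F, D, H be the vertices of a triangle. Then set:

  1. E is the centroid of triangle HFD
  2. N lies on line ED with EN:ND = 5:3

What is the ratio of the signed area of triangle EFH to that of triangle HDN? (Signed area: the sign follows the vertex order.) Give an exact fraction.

[EFH]:[HDN] = 8/3

Work in coordinates with F = (0, 0), D = (1, 0), H = (0, 1).
1. E is the centroid of triangle HFD ⇒ E = (1/3, 1/3)
2. N lies on line ED with EN:ND = 5:3 ⇒ N = (3/4, 1/8)
2·[EFH] = -1/3, 2·[HDN] = -1/8
[EFH]:[HDN] = -1/3:-1/8 = 8/3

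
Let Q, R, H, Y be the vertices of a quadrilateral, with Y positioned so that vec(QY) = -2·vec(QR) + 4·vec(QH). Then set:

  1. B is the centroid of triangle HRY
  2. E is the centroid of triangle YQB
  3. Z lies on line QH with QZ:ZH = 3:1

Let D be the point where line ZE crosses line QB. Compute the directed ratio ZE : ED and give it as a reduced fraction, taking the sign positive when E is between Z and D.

Choose coordinates Q = (0, 0), R = (1, 0), H = (0, 1), Y = (-2, 4).
1. B is the centroid of triangle HRY ⇒ B = (-1/3, 5/3)
2. E is the centroid of triangle YQB ⇒ E = (-7/9, 17/9)
3. Z lies on line QH with QZ:ZH = 3:1 ⇒ Z = (0, 3/4)
line ZE meets QB at D = (-7/33, 35/33)
E = Z + t·(D−Z) with t = 11/3, so ZE:ED = 11/3:-8/3

ZE:ED = -11/8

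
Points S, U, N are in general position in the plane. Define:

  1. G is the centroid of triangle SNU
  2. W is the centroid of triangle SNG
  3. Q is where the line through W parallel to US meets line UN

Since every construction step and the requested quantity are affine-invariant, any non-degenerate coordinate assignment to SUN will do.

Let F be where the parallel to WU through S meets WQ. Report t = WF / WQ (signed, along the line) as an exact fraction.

t = -9/4

Choose coordinates S = (0, 0), U = (1, 0), N = (0, 1).
1. G is the centroid of triangle SNU ⇒ G = (1/3, 1/3)
2. W is the centroid of triangle SNG ⇒ W = (1/9, 4/9)
3. Q is where the line through W parallel to US meets line UN ⇒ Q = (5/9, 4/9)
through S parallel to WU: direction (8/9, -4/9); meets WQ at F = (-8/9, 4/9)
F = W + t·(Q−W) with t = -9/4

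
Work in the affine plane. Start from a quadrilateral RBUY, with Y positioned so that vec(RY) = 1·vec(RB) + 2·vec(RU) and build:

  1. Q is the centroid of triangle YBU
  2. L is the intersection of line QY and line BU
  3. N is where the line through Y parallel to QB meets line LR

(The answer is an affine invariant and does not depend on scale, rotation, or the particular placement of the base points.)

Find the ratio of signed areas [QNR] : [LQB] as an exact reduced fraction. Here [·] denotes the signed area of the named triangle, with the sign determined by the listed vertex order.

Choose coordinates R = (0, 0), B = (1, 0), U = (0, 1), Y = (1, 2).
1. Q is the centroid of triangle YBU ⇒ Q = (2/3, 1)
2. L is the intersection of line QY and line BU ⇒ L = (1/2, 1/2)
3. N is where the line through Y parallel to QB meets line LR ⇒ N = (5/4, 5/4)
2·[QNR] = -5/12, 2·[LQB] = -1/3
[QNR]:[LQB] = -5/12:-1/3 = 5/4

[QNR]:[LQB] = 5/4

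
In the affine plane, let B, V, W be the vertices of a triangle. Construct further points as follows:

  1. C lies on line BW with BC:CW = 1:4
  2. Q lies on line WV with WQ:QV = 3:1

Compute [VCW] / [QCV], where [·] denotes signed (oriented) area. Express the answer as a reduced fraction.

[VCW]:[QCV] = -4

Assign B = (0, 0), V = (1, 0), W = (0, 1) — the answer is frame-independent, so this choice is without loss of generality.
1. C lies on line BW with BC:CW = 1:4 ⇒ C = (0, 1/5)
2. Q lies on line WV with WQ:QV = 3:1 ⇒ Q = (3/4, 1/4)
2·[VCW] = -4/5, 2·[QCV] = 1/5
[VCW]:[QCV] = -4/5:1/5 = -4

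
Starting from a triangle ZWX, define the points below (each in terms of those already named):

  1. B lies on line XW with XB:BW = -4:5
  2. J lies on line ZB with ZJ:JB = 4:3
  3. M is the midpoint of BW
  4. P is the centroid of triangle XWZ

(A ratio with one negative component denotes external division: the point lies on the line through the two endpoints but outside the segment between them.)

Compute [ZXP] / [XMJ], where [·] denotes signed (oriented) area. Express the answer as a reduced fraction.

[ZXP]:[XMJ] = -14/27

Choose coordinates Z = (0, 0), W = (1, 0), X = (0, 1).
1. B lies on line XW with XB:BW = -4:5 ⇒ B = (-4, 5)
2. J lies on line ZB with ZJ:JB = 4:3 ⇒ J = (-16/7, 20/7)
3. M is the midpoint of BW ⇒ M = (-3/2, 5/2)
4. P is the centroid of triangle XWZ ⇒ P = (1/3, 1/3)
2·[ZXP] = -1/3, 2·[XMJ] = 9/14
[ZXP]:[XMJ] = -1/3:9/14 = -14/27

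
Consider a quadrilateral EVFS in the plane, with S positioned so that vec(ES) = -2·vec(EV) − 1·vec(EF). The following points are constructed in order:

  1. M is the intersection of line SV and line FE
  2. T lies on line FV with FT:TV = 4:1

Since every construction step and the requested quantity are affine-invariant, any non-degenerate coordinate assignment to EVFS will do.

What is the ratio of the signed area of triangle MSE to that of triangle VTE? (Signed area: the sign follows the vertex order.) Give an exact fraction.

Work in coordinates with E = (0, 0), V = (1, 0), F = (0, 1), S = (-2, -1).
1. M is the intersection of line SV and line FE ⇒ M = (0, -1/3)
2. T lies on line FV with FT:TV = 4:1 ⇒ T = (4/5, 1/5)
2·[MSE] = -2/3, 2·[VTE] = 1/5
[MSE]:[VTE] = -2/3:1/5 = -10/3

[MSE]:[VTE] = -10/3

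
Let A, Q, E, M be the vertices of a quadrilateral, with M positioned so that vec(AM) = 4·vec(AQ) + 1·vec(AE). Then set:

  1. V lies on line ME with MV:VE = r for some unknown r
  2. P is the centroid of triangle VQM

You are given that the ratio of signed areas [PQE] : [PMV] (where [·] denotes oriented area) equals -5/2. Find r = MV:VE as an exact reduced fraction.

r = 4/3

Assign A = (0, 0), Q = (1, 0), E = (0, 1), M = (4, 1) — the answer is frame-independent, so this choice is without loss of generality.
1. With MV:VE = r, write λ = r/(r+1) so V = M + λ·(E−M); V is affine-linear in λ
2. P is the centroid of triangle VQM ⇒ P is an affine combination of earlier points and hence also affine-linear in λ
Every point depending on V is an affine combination of V and λ-independent points, so each such coordinate is linear in λ; the λ² term in each signed area is a multiple of (E−M)×(E−M) = 0, so 2·[PQE] and 2·[PMV] are each linear in λ. Evaluating at λ=0 and λ=1:
  2·[PQE] = 4/3·λ − 8/3,   2·[PMV] = 4/3·λ
So [PQE]:[PMV] = (4/3·λ − 8/3) / (4/3·λ). Setting this equal to -5/2:
  4/3·λ − 8/3 = -5/2·(4/3·λ)  ⇒  λ = 4/7
Then r = λ/(1−λ) = (4/7)/(3/7) = 4/3. Check: with r = 4/3, V = (12/7, 1) and [PQE]:[PMV] = -5/2 as required.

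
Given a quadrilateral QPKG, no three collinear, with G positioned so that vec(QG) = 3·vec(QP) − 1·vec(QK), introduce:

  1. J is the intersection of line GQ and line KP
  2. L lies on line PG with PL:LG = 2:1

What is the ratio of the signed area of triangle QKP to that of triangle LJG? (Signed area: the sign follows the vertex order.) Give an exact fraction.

[QKP]:[LJG] = -6

Set Q = (0, 0), P = (1, 0), K = (0, 1), G = (3, -1); any affine frame gives the same invariant.
1. J is the intersection of line GQ and line KP ⇒ J = (3/2, -1/2)
2. L lies on line PG with PL:LG = 2:1 ⇒ L = (7/3, -2/3)
2·[QKP] = -1, 2·[LJG] = 1/6
[QKP]:[LJG] = -1:1/6 = -6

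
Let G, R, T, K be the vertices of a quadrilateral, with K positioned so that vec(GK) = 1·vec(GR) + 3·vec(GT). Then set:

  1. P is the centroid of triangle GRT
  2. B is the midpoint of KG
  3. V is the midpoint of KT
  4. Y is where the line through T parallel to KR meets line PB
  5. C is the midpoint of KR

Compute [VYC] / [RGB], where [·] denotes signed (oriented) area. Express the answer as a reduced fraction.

[VYC]:[RGB] = -3/2

Choose coordinates G = (0, 0), R = (1, 0), T = (0, 1), K = (1, 3).
1. P is the centroid of triangle GRT ⇒ P = (1/3, 1/3)
2. B is the midpoint of KG ⇒ B = (1/2, 3/2)
3. V is the midpoint of KT ⇒ V = (1/2, 2)
4. Y is where the line through T parallel to KR meets line PB ⇒ Y = (0, -2)
5. C is the midpoint of KR ⇒ C = (1, 3/2)
2·[VYC] = 9/4, 2·[RGB] = -3/2
[VYC]:[RGB] = 9/4:-3/2 = -3/2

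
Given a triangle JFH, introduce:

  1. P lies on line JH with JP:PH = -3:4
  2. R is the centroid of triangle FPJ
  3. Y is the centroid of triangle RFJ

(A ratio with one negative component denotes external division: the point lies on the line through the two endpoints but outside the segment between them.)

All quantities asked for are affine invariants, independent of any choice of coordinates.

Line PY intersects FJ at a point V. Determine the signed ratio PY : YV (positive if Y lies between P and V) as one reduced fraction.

Choose coordinates J = (0, 0), F = (1, 0), H = (0, 1).
1. P lies on line JH with JP:PH = -3:4 ⇒ P = (0, -3)
2. R is the centroid of triangle FPJ ⇒ R = (1/3, -1)
3. Y is the centroid of triangle RFJ ⇒ Y = (4/9, -1/3)
line PY meets FJ at V = (1/2, 0)
Y = P + t·(V−P) with t = 8/9, so PY:YV = 8/9:1/9

PY:YV = 8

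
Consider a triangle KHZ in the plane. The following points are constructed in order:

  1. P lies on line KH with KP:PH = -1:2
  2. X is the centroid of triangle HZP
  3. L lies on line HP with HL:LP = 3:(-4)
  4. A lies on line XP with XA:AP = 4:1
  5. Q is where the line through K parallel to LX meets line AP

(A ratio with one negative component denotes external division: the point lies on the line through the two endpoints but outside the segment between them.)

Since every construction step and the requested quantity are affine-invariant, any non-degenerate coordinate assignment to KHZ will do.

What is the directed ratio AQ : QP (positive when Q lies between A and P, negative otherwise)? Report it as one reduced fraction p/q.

AQ:QP = 3/5

Choose coordinates K = (0, 0), H = (1, 0), Z = (0, 1).
1. P lies on line KH with KP:PH = -1:2 ⇒ P = (-1, 0)
2. X is the centroid of triangle HZP ⇒ X = (0, 1/3)
3. L lies on line HP with HL:LP = 3:(-4) ⇒ L = (7, 0)
4. A lies on line XP with XA:AP = 4:1 ⇒ A = (-4/5, 1/15)
5. Q is where the line through K parallel to LX meets line AP ⇒ Q = (-7/8, 1/24)
Q = A + t·(P−A) with t = 3/8, so AQ:QP = t:(1−t) = 3/8:5/8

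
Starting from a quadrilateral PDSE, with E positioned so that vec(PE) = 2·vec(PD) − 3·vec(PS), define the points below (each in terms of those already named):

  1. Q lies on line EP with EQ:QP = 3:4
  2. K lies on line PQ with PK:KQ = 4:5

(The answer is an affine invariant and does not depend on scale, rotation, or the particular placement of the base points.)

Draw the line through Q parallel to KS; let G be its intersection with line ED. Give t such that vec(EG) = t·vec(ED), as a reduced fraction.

Work in coordinates with P = (0, 0), D = (1, 0), S = (0, 1), E = (2, -3).
1. Q lies on line EP with EQ:QP = 3:4 ⇒ Q = (8/7, -12/7)
2. K lies on line PQ with PK:KQ = 4:5 ⇒ K = (32/63, -16/21)
through Q parallel to KS: direction (-32/63, 37/21); meets ED at G = (-8/5, 39/5)
G = E + t·(D−E) with t = 18/5

t = 18/5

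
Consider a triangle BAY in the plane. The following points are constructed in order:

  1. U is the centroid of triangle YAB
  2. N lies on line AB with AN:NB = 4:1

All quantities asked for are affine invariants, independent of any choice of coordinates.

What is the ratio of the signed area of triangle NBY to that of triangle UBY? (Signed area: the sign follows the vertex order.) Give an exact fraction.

Set B = (0, 0), A = (1, 0), Y = (0, 1); any affine frame gives the same invariant.
1. U is the centroid of triangle YAB ⇒ U = (1/3, 1/3)
2. N lies on line AB with AN:NB = 4:1 ⇒ N = (1/5, 0)
2·[NBY] = -1/5, 2·[UBY] = -1/3
[NBY]:[UBY] = -1/5:-1/3 = 3/5

[NBY]:[UBY] = 3/5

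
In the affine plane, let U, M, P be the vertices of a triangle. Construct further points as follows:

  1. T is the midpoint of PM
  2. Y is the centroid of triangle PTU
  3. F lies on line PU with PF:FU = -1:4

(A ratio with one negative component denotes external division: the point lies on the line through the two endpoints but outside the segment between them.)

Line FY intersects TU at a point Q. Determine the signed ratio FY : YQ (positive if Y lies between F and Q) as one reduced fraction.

FY:YQ = 3

Set U = (0, 0), M = (1, 0), P = (0, 1); any affine frame gives the same invariant.
1. T is the midpoint of PM ⇒ T = (1/2, 1/2)
2. Y is the centroid of triangle PTU ⇒ Y = (1/6, 1/2)
3. F lies on line PU with PF:FU = -1:4 ⇒ F = (0, 4/3)
line FY meets TU at Q = (2/9, 2/9)
Y = F + t·(Q−F) with t = 3/4, so FY:YQ = 3/4:1/4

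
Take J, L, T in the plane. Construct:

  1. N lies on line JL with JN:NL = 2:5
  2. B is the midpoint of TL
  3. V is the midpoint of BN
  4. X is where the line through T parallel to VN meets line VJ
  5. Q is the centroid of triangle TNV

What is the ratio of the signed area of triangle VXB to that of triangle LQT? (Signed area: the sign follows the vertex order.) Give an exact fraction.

Assign J = (0, 0), L = (1, 0), T = (0, 1) — the answer is frame-independent, so this choice is without loss of generality.
1. N lies on line JL with JN:NL = 2:5 ⇒ N = (2/7, 0)
2. B is the midpoint of TL ⇒ B = (1/2, 1/2)
3. V is the midpoint of BN ⇒ V = (11/28, 1/4)
4. X is where the line through T parallel to VN meets line VJ ⇒ X = (-33/56, -3/8)
5. Q is the centroid of triangle TNV ⇒ Q = (19/84, 5/12)
2·[VXB] = -5/28, 2·[LQT] = -5/14
[VXB]:[LQT] = -5/28:-5/14 = 1/2

[VXB]:[LQT] = 1/2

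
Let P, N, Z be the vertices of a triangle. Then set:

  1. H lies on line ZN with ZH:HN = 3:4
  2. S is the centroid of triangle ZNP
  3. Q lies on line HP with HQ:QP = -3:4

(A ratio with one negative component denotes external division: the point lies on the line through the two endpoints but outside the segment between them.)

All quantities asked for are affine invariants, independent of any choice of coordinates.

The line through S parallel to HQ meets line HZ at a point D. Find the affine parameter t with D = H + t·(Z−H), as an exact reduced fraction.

Choose coordinates P = (0, 0), N = (1, 0), Z = (0, 1).
1. H lies on line ZN with ZH:HN = 3:4 ⇒ H = (3/7, 4/7)
2. S is the centroid of triangle ZNP ⇒ S = (1/3, 1/3)
3. Q lies on line HP with HQ:QP = -3:4 ⇒ Q = (12/7, 16/7)
through S parallel to HQ: direction (9/7, 12/7); meets HZ at D = (10/21, 11/21)
D = H + t·(Z−H) with t = -1/9

t = -1/9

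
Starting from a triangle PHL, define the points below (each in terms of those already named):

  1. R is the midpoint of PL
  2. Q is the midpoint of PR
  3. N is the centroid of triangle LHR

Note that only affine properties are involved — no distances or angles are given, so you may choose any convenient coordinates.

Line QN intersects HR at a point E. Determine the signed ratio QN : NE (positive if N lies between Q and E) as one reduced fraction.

Assign P = (0, 0), H = (1, 0), L = (0, 1) — the answer is frame-independent, so this choice is without loss of generality.
1. R is the midpoint of PL ⇒ R = (0, 1/2)
2. Q is the midpoint of PR ⇒ Q = (0, 1/4)
3. N is the centroid of triangle LHR ⇒ N = (1/3, 1/2)
line QN meets HR at E = (1/5, 2/5)
N = Q + t·(E−Q) with t = 5/3, so QN:NE = 5/3:-2/3

QN:NE = -5/2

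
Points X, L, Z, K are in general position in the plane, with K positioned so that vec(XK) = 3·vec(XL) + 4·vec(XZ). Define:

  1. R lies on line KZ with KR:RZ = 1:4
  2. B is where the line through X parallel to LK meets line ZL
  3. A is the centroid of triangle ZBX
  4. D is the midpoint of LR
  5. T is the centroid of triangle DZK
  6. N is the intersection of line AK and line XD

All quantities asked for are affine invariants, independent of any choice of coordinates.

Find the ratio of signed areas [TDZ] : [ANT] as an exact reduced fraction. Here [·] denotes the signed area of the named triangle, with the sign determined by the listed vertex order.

Work in coordinates with X = (0, 0), L = (1, 0), Z = (0, 1), K = (3, 4).
1. R lies on line KZ with KR:RZ = 1:4 ⇒ R = (12/5, 17/5)
2. B is where the line through X parallel to LK meets line ZL ⇒ B = (1/3, 2/3)
3. A is the centroid of triangle ZBX ⇒ A = (1/9, 5/9)
4. D is the midpoint of LR ⇒ D = (17/10, 17/10)
5. T is the centroid of triangle DZK ⇒ T = (47/30, 67/30)
6. N is the intersection of line AK and line XD ⇒ N = (-11/5, -11/5)
2·[TDZ] = -1, 2·[ANT] = 2/15
[TDZ]:[ANT] = -1:2/15 = -15/2

[TDZ]:[ANT] = -15/2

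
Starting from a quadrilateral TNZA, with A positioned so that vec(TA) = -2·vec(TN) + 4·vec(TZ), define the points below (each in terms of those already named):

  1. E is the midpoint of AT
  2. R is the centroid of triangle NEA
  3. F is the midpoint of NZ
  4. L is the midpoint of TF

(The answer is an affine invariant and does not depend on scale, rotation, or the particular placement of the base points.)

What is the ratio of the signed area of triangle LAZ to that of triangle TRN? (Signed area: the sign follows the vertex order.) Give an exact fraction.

[LAZ]:[TRN] = 3/8

Work in coordinates with T = (0, 0), N = (1, 0), Z = (0, 1), A = (-2, 4).
1. E is the midpoint of AT ⇒ E = (-1, 2)
2. R is the centroid of triangle NEA ⇒ R = (-2/3, 2)
3. F is the midpoint of NZ ⇒ F = (1/2, 1/2)
4. L is the midpoint of TF ⇒ L = (1/4, 1/4)
2·[LAZ] = -3/4, 2·[TRN] = -2
[LAZ]:[TRN] = -3/4:-2 = 3/8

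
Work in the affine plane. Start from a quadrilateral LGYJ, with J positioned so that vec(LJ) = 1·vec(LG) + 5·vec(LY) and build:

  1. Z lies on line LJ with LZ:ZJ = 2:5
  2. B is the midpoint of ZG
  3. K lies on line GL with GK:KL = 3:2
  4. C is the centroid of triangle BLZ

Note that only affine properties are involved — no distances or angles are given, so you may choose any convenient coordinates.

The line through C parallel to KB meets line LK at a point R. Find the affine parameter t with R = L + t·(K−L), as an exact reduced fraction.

t = 1/6

Work in coordinates with L = (0, 0), G = (1, 0), Y = (0, 1), J = (1, 5).
1. Z lies on line LJ with LZ:ZJ = 2:5 ⇒ Z = (2/7, 10/7)
2. B is the midpoint of ZG ⇒ B = (9/14, 5/7)
3. K lies on line GL with GK:KL = 3:2 ⇒ K = (2/5, 0)
4. C is the centroid of triangle BLZ ⇒ C = (13/42, 5/7)
through C parallel to KB: direction (17/70, 5/7); meets LK at R = (1/15, 0)
R = L + t·(K−L) with t = 1/6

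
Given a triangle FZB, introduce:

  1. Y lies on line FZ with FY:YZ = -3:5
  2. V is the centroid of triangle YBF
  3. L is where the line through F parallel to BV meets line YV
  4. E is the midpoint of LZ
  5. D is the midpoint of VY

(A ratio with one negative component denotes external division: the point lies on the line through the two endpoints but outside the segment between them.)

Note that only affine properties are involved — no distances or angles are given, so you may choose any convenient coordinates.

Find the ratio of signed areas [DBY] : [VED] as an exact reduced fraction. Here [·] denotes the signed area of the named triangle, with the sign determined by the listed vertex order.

[DBY]:[VED] = -6/5

Assign F = (0, 0), Z = (1, 0), B = (0, 1) — the answer is frame-independent, so this choice is without loss of generality.
1. Y lies on line FZ with FY:YZ = -3:5 ⇒ Y = (-3/2, 0)
2. V is the centroid of triangle YBF ⇒ V = (-1/2, 1/3)
3. L is where the line through F parallel to BV meets line YV ⇒ L = (1/2, 2/3)
4. E is the midpoint of LZ ⇒ E = (3/4, 1/3)
5. D is the midpoint of VY ⇒ D = (-1, 1/6)
2·[DBY] = 1/4, 2·[VED] = -5/24
[DBY]:[VED] = 1/4:-5/24 = -6/5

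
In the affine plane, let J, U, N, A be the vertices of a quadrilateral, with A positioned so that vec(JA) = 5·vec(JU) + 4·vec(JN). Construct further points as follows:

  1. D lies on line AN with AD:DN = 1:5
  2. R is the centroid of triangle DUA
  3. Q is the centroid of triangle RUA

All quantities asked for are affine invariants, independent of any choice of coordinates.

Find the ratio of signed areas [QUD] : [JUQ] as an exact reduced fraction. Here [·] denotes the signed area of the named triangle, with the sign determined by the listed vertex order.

[QUD]:[JUQ] = -32/117

Set J = (0, 0), U = (1, 0), N = (0, 1), A = (5, 4); any affine frame gives the same invariant.
1. D lies on line AN with AD:DN = 1:5 ⇒ D = (25/6, 7/2)
2. R is the centroid of triangle DUA ⇒ R = (61/18, 5/2)
3. Q is the centroid of triangle RUA ⇒ Q = (169/54, 13/6)
2·[QUD] = -16/27, 2·[JUQ] = 13/6
[QUD]:[JUQ] = -16/27:13/6 = -32/117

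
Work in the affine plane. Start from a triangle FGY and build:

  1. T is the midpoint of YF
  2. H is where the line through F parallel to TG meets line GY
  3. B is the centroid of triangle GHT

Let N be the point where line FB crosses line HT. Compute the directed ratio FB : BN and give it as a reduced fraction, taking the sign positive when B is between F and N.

FB:BN = -7

Assign F = (0, 0), G = (1, 0), Y = (0, 1) — the answer is frame-independent, so this choice is without loss of generality.
1. T is the midpoint of YF ⇒ T = (0, 1/2)
2. H is where the line through F parallel to TG meets line GY ⇒ H = (2, -1)
3. B is the centroid of triangle GHT ⇒ B = (1, -1/6)
line FB meets HT at N = (6/7, -1/7)
B = F + t·(N−F) with t = 7/6, so FB:BN = 7/6:-1/6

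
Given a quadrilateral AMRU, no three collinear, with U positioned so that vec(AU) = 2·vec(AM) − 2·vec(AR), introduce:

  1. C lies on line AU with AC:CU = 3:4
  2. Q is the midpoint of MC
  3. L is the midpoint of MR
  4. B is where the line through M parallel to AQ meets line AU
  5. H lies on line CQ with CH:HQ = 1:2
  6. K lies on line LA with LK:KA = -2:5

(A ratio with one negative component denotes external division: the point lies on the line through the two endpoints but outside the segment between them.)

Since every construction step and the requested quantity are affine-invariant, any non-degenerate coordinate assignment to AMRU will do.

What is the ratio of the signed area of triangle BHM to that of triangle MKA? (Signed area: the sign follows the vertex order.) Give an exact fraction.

Choose coordinates A = (0, 0), M = (1, 0), R = (0, 1), U = (2, -2).
1. C lies on line AU with AC:CU = 3:4 ⇒ C = (6/7, -6/7)
2. Q is the midpoint of MC ⇒ Q = (13/14, -3/7)
3. L is the midpoint of MR ⇒ L = (1/2, 1/2)
4. B is where the line through M parallel to AQ meets line AU ⇒ B = (-6/7, 6/7)
5. H lies on line CQ with CH:HQ = 1:2 ⇒ H = (37/42, -5/7)
6. K lies on line LA with LK:KA = -2:5 ⇒ K = (5/6, 5/6)
2·[BHM] = 10/7, 2·[MKA] = 5/6
[BHM]:[MKA] = 10/7:5/6 = 12/7

[BHM]:[MKA] = 12/7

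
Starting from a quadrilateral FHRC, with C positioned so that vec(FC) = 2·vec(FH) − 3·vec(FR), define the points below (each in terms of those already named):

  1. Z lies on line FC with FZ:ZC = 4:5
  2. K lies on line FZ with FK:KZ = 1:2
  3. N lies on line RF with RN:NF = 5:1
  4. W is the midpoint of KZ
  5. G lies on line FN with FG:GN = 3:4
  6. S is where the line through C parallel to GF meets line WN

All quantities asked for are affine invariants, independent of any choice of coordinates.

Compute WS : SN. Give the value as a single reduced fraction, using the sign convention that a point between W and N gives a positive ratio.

Choose coordinates F = (0, 0), H = (1, 0), R = (0, 1), C = (2, -3).
1. Z lies on line FC with FZ:ZC = 4:5 ⇒ Z = (8/9, -4/3)
2. K lies on line FZ with FK:KZ = 1:2 ⇒ K = (8/27, -4/9)
3. N lies on line RF with RN:NF = 5:1 ⇒ N = (0, 1/6)
4. W is the midpoint of KZ ⇒ W = (16/27, -8/9)
5. G lies on line FN with FG:GN = 3:4 ⇒ G = (0, 1/14)
6. S is where the line through C parallel to GF meets line WN ⇒ S = (2, -163/48)
S = W + t·(N−W) with t = -19/8, so WS:SN = t:(1−t) = -19/8:27/8

WS:SN = -19/27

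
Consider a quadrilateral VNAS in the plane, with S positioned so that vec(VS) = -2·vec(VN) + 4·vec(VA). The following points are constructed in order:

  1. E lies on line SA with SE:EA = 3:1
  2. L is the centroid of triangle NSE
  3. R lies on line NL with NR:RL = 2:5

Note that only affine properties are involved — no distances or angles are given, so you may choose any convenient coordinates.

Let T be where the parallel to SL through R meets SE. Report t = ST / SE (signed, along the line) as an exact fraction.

t = -5/7

Choose coordinates V = (0, 0), N = (1, 0), A = (0, 1), S = (-2, 4).
1. E lies on line SA with SE:EA = 3:1 ⇒ E = (-1/2, 7/4)
2. L is the centroid of triangle NSE ⇒ L = (-1/2, 23/12)
3. R lies on line NL with NR:RL = 2:5 ⇒ R = (4/7, 23/42)
through R parallel to SL: direction (3/2, -25/12); meets SE at T = (-43/14, 157/28)
T = S + t·(E−S) with t = -5/7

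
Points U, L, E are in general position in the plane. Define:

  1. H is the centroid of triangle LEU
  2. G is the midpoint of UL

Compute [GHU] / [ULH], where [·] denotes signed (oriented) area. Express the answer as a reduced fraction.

Choose coordinates U = (0, 0), L = (1, 0), E = (0, 1).
1. H is the centroid of triangle LEU ⇒ H = (1/3, 1/3)
2. G is the midpoint of UL ⇒ G = (1/2, 0)
2·[GHU] = 1/6, 2·[ULH] = 1/3
[GHU]:[ULH] = 1/6:1/3 = 1/2

[GHU]:[ULH] = 1/2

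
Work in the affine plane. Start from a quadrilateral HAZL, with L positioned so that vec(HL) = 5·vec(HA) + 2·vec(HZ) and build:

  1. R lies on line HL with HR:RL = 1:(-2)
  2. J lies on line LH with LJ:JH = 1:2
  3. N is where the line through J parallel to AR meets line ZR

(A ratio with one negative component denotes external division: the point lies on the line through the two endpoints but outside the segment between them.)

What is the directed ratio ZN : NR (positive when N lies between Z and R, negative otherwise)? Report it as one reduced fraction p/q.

ZN:NR = 7/5

Work in coordinates with H = (0, 0), A = (1, 0), Z = (0, 1), L = (5, 2).
1. R lies on line HL with HR:RL = 1:(-2) ⇒ R = (-5, -2)
2. J lies on line LH with LJ:JH = 1:2 ⇒ J = (10/3, 4/3)
3. N is where the line through J parallel to AR meets line ZR ⇒ N = (-35/12, -3/4)
N = Z + t·(R−Z) with t = 7/12, so ZN:NR = t:(1−t) = 7/12:5/12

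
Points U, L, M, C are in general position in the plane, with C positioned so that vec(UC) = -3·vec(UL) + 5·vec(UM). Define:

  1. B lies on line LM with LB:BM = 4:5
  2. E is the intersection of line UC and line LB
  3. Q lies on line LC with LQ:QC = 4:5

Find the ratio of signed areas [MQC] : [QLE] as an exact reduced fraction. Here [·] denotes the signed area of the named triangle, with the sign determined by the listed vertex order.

Choose coordinates U = (0, 0), L = (1, 0), M = (0, 1), C = (-3, 5).
1. B lies on line LM with LB:BM = 4:5 ⇒ B = (5/9, 4/9)
2. E is the intersection of line UC and line LB ⇒ E = (-3/2, 5/2)
3. Q lies on line LC with LQ:QC = 4:5 ⇒ Q = (-7/9, 20/9)
2·[MQC] = 5/9, 2·[QLE] = -10/9
[MQC]:[QLE] = 5/9:-10/9 = -1/2

[MQC]:[QLE] = -1/2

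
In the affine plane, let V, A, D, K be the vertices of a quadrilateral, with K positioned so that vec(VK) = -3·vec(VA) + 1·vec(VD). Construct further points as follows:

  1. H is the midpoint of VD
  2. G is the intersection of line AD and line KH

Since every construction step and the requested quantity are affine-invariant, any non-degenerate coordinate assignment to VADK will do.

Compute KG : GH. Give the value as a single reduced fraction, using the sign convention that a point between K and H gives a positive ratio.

Choose coordinates V = (0, 0), A = (1, 0), D = (0, 1), K = (-3, 1).
1. H is the midpoint of VD ⇒ H = (0, 1/2)
2. G is the intersection of line AD and line KH ⇒ G = (3/5, 2/5)
G = K + t·(H−K) with t = 6/5, so KG:GH = t:(1−t) = 6/5:-1/5

KG:GH = -6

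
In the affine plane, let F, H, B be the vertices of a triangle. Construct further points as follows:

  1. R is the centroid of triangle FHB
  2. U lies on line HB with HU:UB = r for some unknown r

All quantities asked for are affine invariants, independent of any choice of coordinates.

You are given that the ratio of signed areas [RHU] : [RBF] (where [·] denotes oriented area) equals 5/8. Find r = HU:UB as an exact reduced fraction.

Choose coordinates F = (0, 0), H = (1, 0), B = (0, 1).
1. R is the centroid of triangle FHB ⇒ R = (1/3, 1/3)
2. With HU:UB = r, write λ = r/(r+1) so U = H + λ·(B−H); U is affine-linear in λ
Every point depending on U is an affine combination of U and λ-independent points, so each such coordinate is linear in λ; the λ² term in each signed area is a multiple of (B−H)×(B−H) = 0, so 2·[RHU] and 2·[RBF] are each linear in λ. Evaluating at λ=0 and λ=1:
  2·[RHU] = 1/3·λ,   2·[RBF] = 1/3
So [RHU]:[RBF] = (1/3·λ) / (1/3). Setting this equal to 5/8:
  1/3·λ = 5/8·(1/3)  ⇒  λ = 5/8
Then r = λ/(1−λ) = (5/8)/(3/8) = 5/3. Check: with r = 5/3, U = (3/8, 5/8) and [RHU]:[RBF] = 5/8 as required.

r = 5/3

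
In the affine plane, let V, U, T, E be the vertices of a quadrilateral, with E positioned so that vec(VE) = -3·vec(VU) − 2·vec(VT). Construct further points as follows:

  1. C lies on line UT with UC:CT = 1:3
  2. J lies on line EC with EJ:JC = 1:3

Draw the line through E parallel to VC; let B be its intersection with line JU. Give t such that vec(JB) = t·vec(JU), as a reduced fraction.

Choose coordinates V = (0, 0), U = (1, 0), T = (0, 1), E = (-3, -2).
1. C lies on line UT with UC:CT = 1:3 ⇒ C = (3/4, 1/4)
2. J lies on line EC with EJ:JC = 1:3 ⇒ J = (-33/16, -23/16)
through E parallel to VC: direction (3/4, 1/4); meets JU at B = (-39/10, -23/10)
B = J + t·(U−J) with t = -3/5

t = -3/5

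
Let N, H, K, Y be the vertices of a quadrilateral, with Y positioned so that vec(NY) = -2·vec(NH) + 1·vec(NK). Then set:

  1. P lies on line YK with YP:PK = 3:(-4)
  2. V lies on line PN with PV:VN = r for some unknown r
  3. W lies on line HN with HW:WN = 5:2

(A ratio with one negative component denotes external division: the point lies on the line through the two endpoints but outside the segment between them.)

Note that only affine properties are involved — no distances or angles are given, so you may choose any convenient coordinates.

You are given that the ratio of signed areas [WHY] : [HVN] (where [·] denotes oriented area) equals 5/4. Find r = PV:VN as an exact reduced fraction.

r = 3/4

Choose coordinates N = (0, 0), H = (1, 0), K = (0, 1), Y = (-2, 1).
1. P lies on line YK with YP:PK = 3:(-4) ⇒ P = (-8, 1)
2. With PV:VN = r, write λ = r/(r+1) so V = P + λ·(N−P); V is affine-linear in λ
3. W lies on line HN with HW:WN = 5:2 ⇒ W = (2/7, 0)
Every point depending on V is an affine combination of V and λ-independent points, so each such coordinate is linear in λ; the λ² term in each signed area is a multiple of (N−P)×(N−P) = 0, so 2·[WHY] and 2·[HVN] are each linear in λ. Evaluating at λ=0 and λ=1:
  2·[WHY] = 5/7,   2·[HVN] = −λ + 1
So [WHY]:[HVN] = (5/7) / (−λ + 1). Setting this equal to 5/4:
  5/7 = 5/4·(−λ + 1)  ⇒  λ = 3/7
Then r = λ/(1−λ) = (3/7)/(4/7) = 3/4. Check: with r = 3/4, V = (-32/7, 4/7) and [WHY]:[HVN] = 5/4 as required.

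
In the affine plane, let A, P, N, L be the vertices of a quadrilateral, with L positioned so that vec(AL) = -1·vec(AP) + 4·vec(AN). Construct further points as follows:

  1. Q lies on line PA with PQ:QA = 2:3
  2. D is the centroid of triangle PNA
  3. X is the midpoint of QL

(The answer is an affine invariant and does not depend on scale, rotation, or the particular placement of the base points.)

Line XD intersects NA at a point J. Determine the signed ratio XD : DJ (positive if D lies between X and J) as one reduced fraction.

Choose coordinates A = (0, 0), P = (1, 0), N = (0, 1), L = (-1, 4).
1. Q lies on line PA with PQ:QA = 2:3 ⇒ Q = (3/5, 0)
2. D is the centroid of triangle PNA ⇒ D = (1/3, 1/3)
3. X is the midpoint of QL ⇒ X = (-1/5, 2)
line XD meets NA at J = (0, 11/8)
D = X + t·(J−X) with t = 8/3, so XD:DJ = 8/3:-5/3

XD:DJ = -8/5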